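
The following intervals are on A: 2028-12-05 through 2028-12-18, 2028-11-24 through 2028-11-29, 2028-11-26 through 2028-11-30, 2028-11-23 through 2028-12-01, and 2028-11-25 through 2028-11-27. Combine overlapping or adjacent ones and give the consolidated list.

Sort by start: 2028-11-23 through 2028-12-01, 2028-11-24 through 2028-11-29, 2028-11-25 through 2028-11-27, 2028-11-26 through 2028-11-30, 2028-12-05 through 2028-12-18.
2028-11-24 through 2028-11-29 overlaps/touches 2028-11-23 through 2028-12-01 → extend to 2028-11-23 through 2028-12-01.
2028-11-25 through 2028-11-27 overlaps/touches 2028-11-23 through 2028-12-01 → extend to 2028-11-23 through 2028-12-01.
2028-11-26 through 2028-11-30 overlaps/touches 2028-11-23 through 2028-12-01 → extend to 2028-11-23 through 2028-12-01.
2028-12-05 through 2028-12-18 is disjoint → start new block.

2028-11-23 through 2028-12-01, 2028-12-05 through 2028-12-18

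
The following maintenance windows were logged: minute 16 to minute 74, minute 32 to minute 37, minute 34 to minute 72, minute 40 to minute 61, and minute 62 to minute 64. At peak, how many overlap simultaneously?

Walk the sorted start/end points keeping a running depth.
The depth first hits 3 at minute 34.

3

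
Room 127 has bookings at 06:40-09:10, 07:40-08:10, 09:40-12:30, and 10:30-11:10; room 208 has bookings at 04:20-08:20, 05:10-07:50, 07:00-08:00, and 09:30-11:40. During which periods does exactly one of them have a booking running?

04:20–06:40, 08:20–09:10, 09:30–09:40, 11:40–12:30

First set merges to 06:40–09:10, 09:40–12:30.
Second set merges to 04:20–08:20, 09:30–11:40.
A \ B = 08:20–09:10, 11:40–12:30.
B \ A = 04:20–06:40, 09:30–09:40.
Union of the two gives the symmetric difference.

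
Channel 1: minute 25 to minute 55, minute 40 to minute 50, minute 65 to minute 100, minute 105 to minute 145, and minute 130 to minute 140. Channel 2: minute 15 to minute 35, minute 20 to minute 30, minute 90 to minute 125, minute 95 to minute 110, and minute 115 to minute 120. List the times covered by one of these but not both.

minute 15 to minute 25, minute 35 to minute 55, minute 65 to minute 90, minute 100 to minute 105, minute 125 to minute 145

First set merges to minute 25 to minute 55, minute 65 to minute 100, minute 105 to minute 145.
Second set merges to minute 15 to minute 35, minute 90 to minute 125.
A but not B: minute 35 to minute 55, minute 65 to minute 90, minute 125 to minute 145.
B but not A: minute 15 to minute 25, minute 100 to minute 105.
Combining gives A △ B.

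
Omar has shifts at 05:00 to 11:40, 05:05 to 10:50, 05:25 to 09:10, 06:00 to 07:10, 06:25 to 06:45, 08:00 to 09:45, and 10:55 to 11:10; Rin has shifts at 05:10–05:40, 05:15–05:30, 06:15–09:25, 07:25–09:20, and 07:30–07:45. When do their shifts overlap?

First set merges to 05:00–11:40.
Second set merges to 05:10–05:40, 06:15–09:25.
05:00–11:40 meets the second set on 05:10–05:40, 06:15–09:25.

05:10–05:40, 06:15–09:25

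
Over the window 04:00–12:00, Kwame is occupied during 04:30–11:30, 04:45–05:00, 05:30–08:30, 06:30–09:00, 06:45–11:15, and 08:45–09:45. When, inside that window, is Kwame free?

The merged coverage is 04:30–11:30.
Complement within 04:00–12:00: 04:00–04:30, 11:30–12:00.

04:00–04:30, 11:30–12:00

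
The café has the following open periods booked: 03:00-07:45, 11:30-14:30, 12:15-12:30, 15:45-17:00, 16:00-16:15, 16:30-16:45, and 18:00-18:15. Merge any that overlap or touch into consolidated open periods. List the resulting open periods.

11:30-14:30 is disjoint → start new block.
12:15-12:30 overlaps/touches 11:30-14:30 → extend to 11:30-14:30.
15:45-17:00 is disjoint → start new block.
16:00-16:15 overlaps/touches 15:45-17:00 → extend to 15:45-17:00.
16:30-16:45 overlaps/touches 15:45-17:00 → extend to 15:45-17:00.
18:00-18:15 is disjoint → start new block.

03:00-07:45, 11:30-14:30, 15:45-17:00, 18:00-18:15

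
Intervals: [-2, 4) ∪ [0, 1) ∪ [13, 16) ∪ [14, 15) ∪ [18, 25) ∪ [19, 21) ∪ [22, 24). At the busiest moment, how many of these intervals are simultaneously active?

2

Sweep endpoints in order; track running count of active intervals.
Peak of 2 reached at 0.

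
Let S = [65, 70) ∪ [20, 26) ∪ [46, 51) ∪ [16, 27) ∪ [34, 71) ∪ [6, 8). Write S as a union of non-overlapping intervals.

[6, 8) ∪ [16, 27) ∪ [34, 71)

Sort by start: [6, 8), [16, 27), [20, 26), [34, 71), [46, 51), [65, 70).
[16, 27) is disjoint → start new block.
[20, 26) overlaps/touches [16, 27) → extend to [16, 27).
[34, 71) is disjoint → start new block.
[46, 51) overlaps/touches [34, 71) → extend to [34, 71).
[65, 70) overlaps/touches [34, 71) → extend to [34, 71).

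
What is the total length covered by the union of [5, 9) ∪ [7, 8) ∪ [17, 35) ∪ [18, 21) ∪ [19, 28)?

Merged: [5, 9), [17, 35).
Lengths: 4 + 18 = 22.

22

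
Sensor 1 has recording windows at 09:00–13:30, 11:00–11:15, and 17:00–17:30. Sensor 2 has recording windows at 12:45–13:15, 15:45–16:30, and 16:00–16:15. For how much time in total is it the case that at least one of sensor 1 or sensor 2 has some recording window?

5 h 45 min

Merge the first list: 09:00–13:30, 17:00–17:30.
Merge the second list: 12:45–13:15, 15:45–16:30.
A ∪ B = 09:00–13:30, 15:45–16:30, 17:00–17:30.
Total: 4 h 30 min + 45 min + 30 min = 5 h 45 min.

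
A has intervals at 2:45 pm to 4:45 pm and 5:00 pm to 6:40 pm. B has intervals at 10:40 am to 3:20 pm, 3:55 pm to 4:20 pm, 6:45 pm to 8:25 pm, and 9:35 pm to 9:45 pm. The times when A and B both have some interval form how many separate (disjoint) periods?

A ∩ B = 2:45 pm–3:20 pm, 3:55 pm–4:20 pm.
That is 2 disjoint pieces.

2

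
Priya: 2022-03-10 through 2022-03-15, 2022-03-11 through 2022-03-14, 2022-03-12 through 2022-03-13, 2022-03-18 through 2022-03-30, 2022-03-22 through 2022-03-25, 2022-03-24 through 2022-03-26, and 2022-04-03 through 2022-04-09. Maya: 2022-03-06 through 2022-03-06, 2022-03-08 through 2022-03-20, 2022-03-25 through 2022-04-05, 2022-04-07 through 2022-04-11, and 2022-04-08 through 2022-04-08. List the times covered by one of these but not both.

Merge the first list: 2022-03-10 through 2022-03-15, 2022-03-18 through 2022-03-30, 2022-04-03 through 2022-04-09.
Merge the second list: 2022-03-06 through 2022-03-06, 2022-03-08 through 2022-03-20, 2022-03-25 through 2022-04-05, 2022-04-07 through 2022-04-11.
A \ B = 2022-03-21 through 2022-03-24, 2022-04-06 through 2022-04-06.
B \ A = 2022-03-06 through 2022-03-06, 2022-03-08 through 2022-03-09, 2022-03-16 through 2022-03-17, 2022-03-31 through 2022-04-02, 2022-04-10 through 2022-04-11.
Union of the two gives the symmetric difference.

2022-03-06 through 2022-03-06, 2022-03-08 through 2022-03-09, 2022-03-16 through 2022-03-17, 2022-03-21 through 2022-03-24, 2022-03-31 through 2022-04-02, 2022-04-06 through 2022-04-06, 2022-04-10 through 2022-04-11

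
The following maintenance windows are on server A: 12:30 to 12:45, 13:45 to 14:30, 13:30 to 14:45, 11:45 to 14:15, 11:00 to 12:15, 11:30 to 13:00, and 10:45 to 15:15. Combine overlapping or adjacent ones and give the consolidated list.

10:45–15:15

Sort by start: 10:45–15:15, 11:00–12:15, 11:30–13:00, 11:45–14:15, 12:30–12:45, 13:30–14:45, 13:45–14:30.
11:00–12:15 overlaps/touches 10:45–15:15 → extend to 10:45–15:15.
11:30–13:00 overlaps/touches 10:45–15:15 → extend to 10:45–15:15.
11:45–14:15 overlaps/touches 10:45–15:15 → extend to 10:45–15:15.
12:30–12:45 overlaps/touches 10:45–15:15 → extend to 10:45–15:15.
13:30–14:45 overlaps/touches 10:45–15:15 → extend to 10:45–15:15.
13:45–14:30 overlaps/touches 10:45–15:15 → extend to 10:45–15:15.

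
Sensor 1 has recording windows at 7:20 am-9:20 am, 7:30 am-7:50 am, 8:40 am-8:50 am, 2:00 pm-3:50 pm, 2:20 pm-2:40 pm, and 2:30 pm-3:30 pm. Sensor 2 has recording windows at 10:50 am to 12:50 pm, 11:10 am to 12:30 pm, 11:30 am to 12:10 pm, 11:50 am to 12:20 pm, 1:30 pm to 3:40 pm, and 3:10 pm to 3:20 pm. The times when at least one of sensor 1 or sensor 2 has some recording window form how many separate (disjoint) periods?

Merge the first list: 7:20 am-9:20 am, 2:00 pm-3:50 pm.
Merge the second list: 10:50 am-12:50 pm, 1:30 pm-3:40 pm.
A ∪ B = 7:20 am-9:20 am, 10:50 am-12:50 pm, 1:30 pm-3:50 pm.
That is 3 disjoint pieces.

3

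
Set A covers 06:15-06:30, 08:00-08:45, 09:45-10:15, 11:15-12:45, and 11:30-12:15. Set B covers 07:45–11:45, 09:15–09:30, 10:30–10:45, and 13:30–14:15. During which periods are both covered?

A, merged: 06:15–06:30, 08:00–08:45, 09:45–10:15, 11:15–12:45.
B, merged: 07:45–11:45, 13:30–14:15.
06:15–06:30 falls entirely outside B.
08:00–08:45 overlaps B on 08:00–08:45.
09:45–10:15 overlaps B on 09:45–10:15.
11:15–12:45 overlaps B on 11:15–11:45.

08:00–08:45, 09:45–10:15, 11:15–11:45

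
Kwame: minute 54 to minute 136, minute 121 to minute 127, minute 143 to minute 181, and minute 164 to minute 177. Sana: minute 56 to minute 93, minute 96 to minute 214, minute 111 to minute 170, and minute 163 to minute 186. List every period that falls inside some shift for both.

minute 56 to minute 93, minute 96 to minute 136, minute 143 to minute 181

First set merges to minute 54 to minute 136, minute 143 to minute 181.
Second set merges to minute 56 to minute 93, minute 96 to minute 214.
minute 54 to minute 136 ∩ B → minute 56 to minute 93, minute 96 to minute 136.
minute 143 to minute 181 ∩ B → minute 143 to minute 181.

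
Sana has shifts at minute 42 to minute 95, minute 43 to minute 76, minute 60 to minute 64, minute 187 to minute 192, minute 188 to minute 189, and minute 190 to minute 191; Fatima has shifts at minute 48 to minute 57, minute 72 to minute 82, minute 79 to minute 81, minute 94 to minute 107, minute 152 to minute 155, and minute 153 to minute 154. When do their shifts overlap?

Merge the first list: minute 42 to minute 95, minute 187 to minute 192.
Merge the second list: minute 48 to minute 57, minute 72 to minute 82, minute 94 to minute 107, minute 152 to minute 155.
minute 42 to minute 95 overlaps B on minute 48 to minute 57, minute 72 to minute 82, minute 94 to minute 95.
minute 187 to minute 192 falls entirely outside B.

minute 48 to minute 57, minute 72 to minute 82, minute 94 to minute 95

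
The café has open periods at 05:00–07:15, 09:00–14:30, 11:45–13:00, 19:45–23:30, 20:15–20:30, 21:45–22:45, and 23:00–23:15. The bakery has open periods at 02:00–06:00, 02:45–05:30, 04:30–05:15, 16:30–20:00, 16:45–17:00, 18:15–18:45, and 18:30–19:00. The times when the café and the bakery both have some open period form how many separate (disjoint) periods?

A, merged: 05:00–07:15, 09:00–14:30, 19:45–23:30.
B, merged: 02:00–06:00, 16:30–20:00.
A ∩ B = 05:00–06:00, 19:45–20:00.
That is 2 disjoint pieces.

2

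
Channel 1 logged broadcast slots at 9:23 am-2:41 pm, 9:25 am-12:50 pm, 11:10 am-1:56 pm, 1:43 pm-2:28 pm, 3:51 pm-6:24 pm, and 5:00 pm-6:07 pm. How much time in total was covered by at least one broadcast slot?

Merged: 9:23 am–2:41 pm, 3:51 pm–6:24 pm.
Lengths: 5 h 18 min + 2 h 33 min = 7 h 51 min.

7 h 51 min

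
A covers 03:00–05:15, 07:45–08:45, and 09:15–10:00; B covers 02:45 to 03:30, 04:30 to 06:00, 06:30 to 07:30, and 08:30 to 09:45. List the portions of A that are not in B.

03:30–04:30, 07:45–08:30, 09:45–10:00

03:00–05:15 \ B = 03:30–04:30.
07:45–08:45 \ B = 07:45–08:30.
09:15–10:00 \ B = 09:45–10:00.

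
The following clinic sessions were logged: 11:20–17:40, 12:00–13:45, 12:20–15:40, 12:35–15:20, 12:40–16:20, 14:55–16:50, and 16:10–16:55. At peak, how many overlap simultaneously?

Walk the sorted start/end points keeping a running depth.
The depth first hits 5 at 12:40.

5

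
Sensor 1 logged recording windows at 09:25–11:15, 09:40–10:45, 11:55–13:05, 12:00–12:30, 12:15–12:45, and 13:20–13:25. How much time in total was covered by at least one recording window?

3 h 5 min

Merged: 09:25-11:15, 11:55-13:05, 13:20-13:25.
Lengths: 1 h 50 min + 1 h 10 min + 5 min = 3 h 5 min.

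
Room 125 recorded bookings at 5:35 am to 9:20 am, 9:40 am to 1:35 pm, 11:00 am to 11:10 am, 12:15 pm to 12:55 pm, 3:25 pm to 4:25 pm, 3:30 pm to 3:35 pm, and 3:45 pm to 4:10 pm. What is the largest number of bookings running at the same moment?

2

Walk the sorted start/end points keeping a running depth.
The depth first hits 2 at 11:00 am.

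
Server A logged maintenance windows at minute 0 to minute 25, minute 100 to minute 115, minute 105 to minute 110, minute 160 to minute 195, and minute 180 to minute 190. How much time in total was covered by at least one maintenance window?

75 minutes

Merged: minute 0 to minute 25, minute 100 to minute 115, minute 160 to minute 195.
Lengths: 25 minutes + 15 minutes + 35 minutes = 75 minutes.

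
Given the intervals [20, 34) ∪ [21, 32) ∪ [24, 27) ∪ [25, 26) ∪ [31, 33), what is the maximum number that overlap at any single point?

4

At 25, 4 of the intervals are simultaneously active.
No point has more.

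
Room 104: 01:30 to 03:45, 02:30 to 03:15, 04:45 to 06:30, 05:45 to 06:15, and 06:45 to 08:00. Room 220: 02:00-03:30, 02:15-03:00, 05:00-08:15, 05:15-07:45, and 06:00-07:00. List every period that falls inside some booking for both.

02:00-03:30, 05:00-06:30, 06:45-08:00

First set merges to 01:30-03:45, 04:45-06:30, 06:45-08:00.
Second set merges to 02:00-03:30, 05:00-08:15.
01:30-03:45 overlaps B on 02:00-03:30.
04:45-06:30 overlaps B on 05:00-06:30.
06:45-08:00 overlaps B on 06:45-08:00.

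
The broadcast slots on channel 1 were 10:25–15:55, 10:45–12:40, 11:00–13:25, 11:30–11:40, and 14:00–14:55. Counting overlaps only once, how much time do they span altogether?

5 h 30 min

Merged: 10:25-15:55.
Length: 5 h 30 min.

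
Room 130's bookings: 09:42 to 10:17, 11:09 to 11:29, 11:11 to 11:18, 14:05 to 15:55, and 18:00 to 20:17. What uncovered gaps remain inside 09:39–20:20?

09:39–09:42, 10:17–11:09, 11:29–14:05, 15:55–18:00, 20:17–20:20

Covered (merged): 09:42–10:17, 11:09–11:29, 14:05–15:55, 18:00–20:17.
Gaps within 09:39–20:20: 09:39–09:42, 10:17–11:09, 11:29–14:05, 15:55–18:00, 20:17–20:20.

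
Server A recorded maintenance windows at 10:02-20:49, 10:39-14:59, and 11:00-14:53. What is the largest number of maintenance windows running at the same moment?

3

Sweep endpoints in order; track running count of active intervals.
Peak of 3 reached at 11:00.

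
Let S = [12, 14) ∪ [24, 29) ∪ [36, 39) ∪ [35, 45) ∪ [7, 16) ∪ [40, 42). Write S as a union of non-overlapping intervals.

[7, 16) ∪ [24, 29) ∪ [35, 45)

Sort by start: [7, 16), [12, 14), [24, 29), [35, 45), [36, 39), [40, 42).
[12, 14) overlaps/touches [7, 16) → extend to [7, 16).
[24, 29) is disjoint → start new block.
[35, 45) is disjoint → start new block.
[36, 39) overlaps/touches [35, 45) → extend to [35, 45).
[40, 42) overlaps/touches [35, 45) → extend to [35, 45).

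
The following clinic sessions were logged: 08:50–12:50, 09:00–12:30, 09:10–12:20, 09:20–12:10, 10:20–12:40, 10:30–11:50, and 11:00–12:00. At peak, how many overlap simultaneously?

7

At 11:00, 7 of the intervals are simultaneously active.
No point has more.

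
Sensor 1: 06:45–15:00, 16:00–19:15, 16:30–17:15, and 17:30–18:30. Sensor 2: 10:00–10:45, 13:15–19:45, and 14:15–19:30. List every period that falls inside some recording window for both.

10:00-10:45, 13:15-15:00, 16:00-19:15

A, merged: 06:45-15:00, 16:00-19:15.
B, merged: 10:00-10:45, 13:15-19:45.
06:45-15:00 overlaps B on 10:00-10:45, 13:15-15:00.
16:00-19:15 overlaps B on 16:00-19:15.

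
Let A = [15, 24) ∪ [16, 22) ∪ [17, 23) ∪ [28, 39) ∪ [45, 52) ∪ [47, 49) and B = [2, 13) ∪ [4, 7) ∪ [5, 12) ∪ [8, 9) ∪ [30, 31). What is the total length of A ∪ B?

A, merged: [15, 24), [28, 39), [45, 52).
B, merged: [2, 13), [30, 31).
A ∪ B = [2, 13), [15, 24), [28, 39), [45, 52).
Total: 11 + 9 + 11 + 7 = 38.

38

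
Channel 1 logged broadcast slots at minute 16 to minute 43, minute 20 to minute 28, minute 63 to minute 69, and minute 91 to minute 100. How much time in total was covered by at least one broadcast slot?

42 minutes

Merged: minute 16 to minute 43, minute 63 to minute 69, minute 91 to minute 100.
Lengths: 27 minutes + 6 minutes + 9 minutes = 42 minutes.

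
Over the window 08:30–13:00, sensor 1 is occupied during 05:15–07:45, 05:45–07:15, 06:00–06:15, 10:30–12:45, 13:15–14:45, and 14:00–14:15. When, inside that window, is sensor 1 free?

08:30–10:30, 12:45–13:00

Covered (merged): 05:15–07:45, 10:30–12:45, 13:15–14:45.
Uncovered inside 08:30–13:00: 08:30–10:30, 12:45–13:00.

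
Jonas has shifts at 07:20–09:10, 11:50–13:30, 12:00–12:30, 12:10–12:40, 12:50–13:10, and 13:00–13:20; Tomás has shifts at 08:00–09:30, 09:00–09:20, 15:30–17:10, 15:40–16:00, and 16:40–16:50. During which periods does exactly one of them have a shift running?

07:20–08:00, 09:10–09:30, 11:50–13:30, 15:30–17:10

First set merges to 07:20–09:10, 11:50–13:30.
Second set merges to 08:00–09:30, 15:30–17:10.
A but not B: 07:20–08:00, 11:50–13:30.
B but not A: 09:10–09:30, 15:30–17:10.
Combining gives A △ B.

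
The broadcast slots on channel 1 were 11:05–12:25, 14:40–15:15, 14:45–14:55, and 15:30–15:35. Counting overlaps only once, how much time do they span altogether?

2 h

Merged: 11:05–12:25, 14:40–15:15, 15:30–15:35.
Lengths: 1 h 20 min + 35 min + 5 min = 2 h.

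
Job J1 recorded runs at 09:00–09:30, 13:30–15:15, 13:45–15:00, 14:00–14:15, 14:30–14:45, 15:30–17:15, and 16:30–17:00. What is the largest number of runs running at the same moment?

Sweep endpoints in order; track running count of active intervals.
Peak of 3 reached at 14:00.

3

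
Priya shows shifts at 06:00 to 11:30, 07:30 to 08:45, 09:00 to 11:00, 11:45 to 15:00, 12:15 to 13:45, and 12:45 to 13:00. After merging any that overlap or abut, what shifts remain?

06:00-11:30, 11:45-15:00

07:30-08:45 overlaps/touches 06:00-11:30 → extend to 06:00-11:30.
09:00-11:00 overlaps/touches 06:00-11:30 → extend to 06:00-11:30.
11:45-15:00 is disjoint → start new block.
12:15-13:45 overlaps/touches 11:45-15:00 → extend to 11:45-15:00.
12:45-13:00 overlaps/touches 11:45-15:00 → extend to 11:45-15:00.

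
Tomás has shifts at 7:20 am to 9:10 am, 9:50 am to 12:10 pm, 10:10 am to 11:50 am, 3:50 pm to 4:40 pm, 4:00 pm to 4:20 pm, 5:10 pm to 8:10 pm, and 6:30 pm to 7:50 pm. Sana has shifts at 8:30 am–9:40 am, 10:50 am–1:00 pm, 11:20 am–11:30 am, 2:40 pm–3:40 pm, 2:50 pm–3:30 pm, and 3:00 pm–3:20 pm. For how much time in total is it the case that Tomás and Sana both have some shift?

2 h

First set merges to 7:20 am–9:10 am, 9:50 am–12:10 pm, 3:50 pm–4:40 pm, 5:10 pm–8:10 pm.
Second set merges to 8:30 am–9:40 am, 10:50 am–1:00 pm, 2:40 pm–3:40 pm.
A ∩ B = 8:30 am–9:10 am, 10:50 am–12:10 pm.
Total: 40 min + 1 h 20 min = 2 h.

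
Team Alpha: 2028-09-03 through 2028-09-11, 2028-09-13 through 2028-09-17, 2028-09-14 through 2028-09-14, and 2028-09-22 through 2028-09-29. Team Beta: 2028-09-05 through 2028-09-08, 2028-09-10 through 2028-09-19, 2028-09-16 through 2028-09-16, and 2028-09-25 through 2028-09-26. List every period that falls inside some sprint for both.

2028-09-05 through 2028-09-08, 2028-09-10 through 2028-09-11, 2028-09-13 through 2028-09-17, 2028-09-25 through 2028-09-26

First set merges to 2028-09-03 through 2028-09-11, 2028-09-13 through 2028-09-17, 2028-09-22 through 2028-09-29.
Second set merges to 2028-09-05 through 2028-09-08, 2028-09-10 through 2028-09-19, 2028-09-25 through 2028-09-26.
2028-09-03 through 2028-09-11 ∩ B → 2028-09-05 through 2028-09-08, 2028-09-10 through 2028-09-11.
2028-09-13 through 2028-09-17 ∩ B → 2028-09-13 through 2028-09-17.
2028-09-22 through 2028-09-29 ∩ B → 2028-09-25 through 2028-09-26.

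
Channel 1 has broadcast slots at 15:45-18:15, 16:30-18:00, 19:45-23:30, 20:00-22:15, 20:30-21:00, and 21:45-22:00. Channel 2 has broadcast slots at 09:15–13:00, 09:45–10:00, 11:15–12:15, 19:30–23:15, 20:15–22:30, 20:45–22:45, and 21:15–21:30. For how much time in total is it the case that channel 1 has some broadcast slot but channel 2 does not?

2 h 45 min

First set merges to 15:45-18:15, 19:45-23:30.
Second set merges to 09:15-13:00, 19:30-23:15.
A \ B = 15:45-18:15, 23:15-23:30.
Total: 2 h 30 min + 15 min = 2 h 45 min.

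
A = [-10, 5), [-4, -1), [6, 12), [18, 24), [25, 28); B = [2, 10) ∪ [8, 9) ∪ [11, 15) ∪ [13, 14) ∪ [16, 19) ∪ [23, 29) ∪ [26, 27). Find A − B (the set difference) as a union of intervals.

[-10, 2) ∪ [10, 11) ∪ [19, 23)

Merge the first list: [-10, 5), [6, 12), [18, 24), [25, 28).
Merge the second list: [2, 10), [11, 15), [16, 19), [23, 29).
[-10, 5) \ B = [-10, 2).
[6, 12) \ B = [10, 11).
[18, 24) \ B = [19, 23).
[25, 28): entirely removed.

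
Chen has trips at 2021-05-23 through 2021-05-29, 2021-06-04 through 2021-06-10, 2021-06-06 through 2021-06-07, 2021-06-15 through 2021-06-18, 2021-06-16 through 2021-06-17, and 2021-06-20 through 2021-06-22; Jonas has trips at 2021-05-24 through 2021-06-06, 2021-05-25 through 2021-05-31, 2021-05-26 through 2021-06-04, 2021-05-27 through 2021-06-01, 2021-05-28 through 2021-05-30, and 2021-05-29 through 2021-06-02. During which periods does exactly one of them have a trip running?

First set merges to 2021-05-23 through 2021-05-29, 2021-06-04 through 2021-06-10, 2021-06-15 through 2021-06-18, 2021-06-20 through 2021-06-22.
Second set merges to 2021-05-24 through 2021-06-06.
A \ B = 2021-05-23 through 2021-05-23, 2021-06-07 through 2021-06-10, 2021-06-15 through 2021-06-18, 2021-06-20 through 2021-06-22.
B \ A = 2021-05-30 through 2021-06-03.
Union of the two gives the symmetric difference.

2021-05-23 through 2021-05-23, 2021-05-30 through 2021-06-03, 2021-06-07 through 2021-06-10, 2021-06-15 through 2021-06-18, 2021-06-20 through 2021-06-22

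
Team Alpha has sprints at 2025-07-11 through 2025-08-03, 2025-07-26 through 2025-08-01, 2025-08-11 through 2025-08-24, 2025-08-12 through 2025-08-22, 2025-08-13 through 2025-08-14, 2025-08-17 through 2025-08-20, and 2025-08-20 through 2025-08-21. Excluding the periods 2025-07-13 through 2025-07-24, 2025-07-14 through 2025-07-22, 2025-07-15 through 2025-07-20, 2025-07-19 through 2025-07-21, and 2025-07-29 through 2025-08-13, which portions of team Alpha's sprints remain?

2025-07-11 through 2025-07-12, 2025-07-25 through 2025-07-28, 2025-08-14 through 2025-08-24

First set merges to 2025-07-11 through 2025-08-03, 2025-08-11 through 2025-08-24.
Second set merges to 2025-07-13 through 2025-07-24, 2025-07-29 through 2025-08-13.
2025-07-11 through 2025-08-03 with B removed leaves 2025-07-11 through 2025-07-12, 2025-07-25 through 2025-07-28.
2025-08-11 through 2025-08-24 with B removed leaves 2025-08-14 through 2025-08-24.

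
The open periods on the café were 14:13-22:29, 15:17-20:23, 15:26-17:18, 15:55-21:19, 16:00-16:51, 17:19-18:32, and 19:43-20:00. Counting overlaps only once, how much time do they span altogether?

8 h 16 min

Merged: 14:13–22:29.
Length: 8 h 16 min.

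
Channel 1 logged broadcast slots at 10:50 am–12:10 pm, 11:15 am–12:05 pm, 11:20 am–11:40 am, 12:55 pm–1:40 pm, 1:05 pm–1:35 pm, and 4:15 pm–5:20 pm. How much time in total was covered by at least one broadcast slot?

Merged: 10:50 am–12:10 pm, 12:55 pm–1:40 pm, 4:15 pm–5:20 pm.
Lengths: 1 h 20 min + 45 min + 1 h 5 min = 3 h 10 min.

3 h 10 min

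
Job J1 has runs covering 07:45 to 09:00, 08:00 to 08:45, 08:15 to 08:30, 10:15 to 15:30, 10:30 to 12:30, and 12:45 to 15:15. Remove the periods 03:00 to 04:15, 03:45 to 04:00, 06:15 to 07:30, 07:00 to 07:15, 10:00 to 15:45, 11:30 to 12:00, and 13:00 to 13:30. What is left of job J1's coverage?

07:45-09:00

Merge the first list: 07:45-09:00, 10:15-15:30.
Merge the second list: 03:00-04:15, 06:15-07:30, 10:00-15:45.
07:45-09:00: no B overlap → unchanged.
10:15-15:30: fully covered by B → removed.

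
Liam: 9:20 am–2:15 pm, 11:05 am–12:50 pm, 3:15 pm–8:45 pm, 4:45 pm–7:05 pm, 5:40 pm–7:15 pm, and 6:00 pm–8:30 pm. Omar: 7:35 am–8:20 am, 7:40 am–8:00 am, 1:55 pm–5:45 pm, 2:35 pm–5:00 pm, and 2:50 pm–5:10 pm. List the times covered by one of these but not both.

7:35 am–8:20 am, 9:20 am–1:55 pm, 2:15 pm–3:15 pm, 5:45 pm–8:45 pm

Merge the first list: 9:20 am–2:15 pm, 3:15 pm–8:45 pm.
Merge the second list: 7:35 am–8:20 am, 1:55 pm–5:45 pm.
Only in the first: 9:20 am–1:55 pm, 5:45 pm–8:45 pm.
Only in the second: 7:35 am–8:20 am, 2:15 pm–3:15 pm.
Together these are the periods covered by exactly one.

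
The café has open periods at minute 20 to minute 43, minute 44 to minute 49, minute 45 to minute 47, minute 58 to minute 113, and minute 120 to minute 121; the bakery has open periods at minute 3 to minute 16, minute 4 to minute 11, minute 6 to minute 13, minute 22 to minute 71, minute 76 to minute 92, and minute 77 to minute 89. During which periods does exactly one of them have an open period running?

Merge the first list: minute 20 to minute 43, minute 44 to minute 49, minute 58 to minute 113, minute 120 to minute 121.
Merge the second list: minute 3 to minute 16, minute 22 to minute 71, minute 76 to minute 92.
Only in the first: minute 20 to minute 22, minute 71 to minute 76, minute 92 to minute 113, minute 120 to minute 121.
Only in the second: minute 3 to minute 16, minute 43 to minute 44, minute 49 to minute 58.
Together these are the periods covered by exactly one.

minute 3 to minute 16, minute 20 to minute 22, minute 43 to minute 44, minute 49 to minute 58, minute 71 to minute 76, minute 92 to minute 113, minute 120 to minute 121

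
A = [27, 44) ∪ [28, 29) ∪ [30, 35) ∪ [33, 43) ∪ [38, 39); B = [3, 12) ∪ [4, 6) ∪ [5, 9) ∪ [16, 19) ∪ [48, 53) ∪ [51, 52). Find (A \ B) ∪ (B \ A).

First set merges to [27, 44).
Second set merges to [3, 12), [16, 19), [48, 53).
A but not B: [27, 44).
B but not A: [3, 12), [16, 19), [48, 53).
Combining gives A △ B.

[3, 12) ∪ [16, 19) ∪ [27, 44) ∪ [48, 53)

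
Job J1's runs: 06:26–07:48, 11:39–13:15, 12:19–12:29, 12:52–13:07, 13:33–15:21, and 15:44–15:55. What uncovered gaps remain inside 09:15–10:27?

The merged coverage is 06:26–07:48, 11:39–13:15, 13:33–15:21, 15:44–15:55.
Complement within 09:15–10:27: 09:15–10:27.

09:15–10:27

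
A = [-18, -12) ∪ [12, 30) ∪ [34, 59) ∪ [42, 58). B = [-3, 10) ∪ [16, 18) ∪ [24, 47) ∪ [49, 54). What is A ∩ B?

[16, 18) ∪ [24, 30) ∪ [34, 47) ∪ [49, 54)

First set merges to [-18, -12), [12, 30), [34, 59).
[-18, -12) falls entirely outside B.
[12, 30) overlaps B on [16, 18), [24, 30).
[34, 59) overlaps B on [34, 47), [49, 54).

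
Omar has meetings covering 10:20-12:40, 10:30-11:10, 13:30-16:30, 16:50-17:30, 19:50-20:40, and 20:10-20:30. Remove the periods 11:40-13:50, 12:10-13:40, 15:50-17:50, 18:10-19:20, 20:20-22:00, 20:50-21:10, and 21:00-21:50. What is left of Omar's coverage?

Merge the first list: 10:20–12:40, 13:30–16:30, 16:50–17:30, 19:50–20:40.
Merge the second list: 11:40–13:50, 15:50–17:50, 18:10–19:20, 20:20–22:00.
10:20–12:40 \ B = 10:20–11:40.
13:30–16:30 \ B = 13:50–15:50.
16:50–17:30: entirely removed.
19:50–20:40 \ B = 19:50–20:20.

10:20–11:40, 13:50–15:50, 19:50–20:20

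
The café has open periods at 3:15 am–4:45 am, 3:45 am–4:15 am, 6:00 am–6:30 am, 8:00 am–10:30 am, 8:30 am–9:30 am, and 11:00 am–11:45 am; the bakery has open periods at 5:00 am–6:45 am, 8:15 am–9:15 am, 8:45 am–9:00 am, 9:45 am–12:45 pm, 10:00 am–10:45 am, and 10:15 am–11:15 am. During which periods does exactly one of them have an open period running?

3:15 am-4:45 am, 5:00 am-6:00 am, 6:30 am-6:45 am, 8:00 am-8:15 am, 9:15 am-9:45 am, 10:30 am-11:00 am, 11:45 am-12:45 pm

First set merges to 3:15 am-4:45 am, 6:00 am-6:30 am, 8:00 am-10:30 am, 11:00 am-11:45 am.
Second set merges to 5:00 am-6:45 am, 8:15 am-9:15 am, 9:45 am-12:45 pm.
Only in the first: 3:15 am-4:45 am, 8:00 am-8:15 am, 9:15 am-9:45 am.
Only in the second: 5:00 am-6:00 am, 6:30 am-6:45 am, 10:30 am-11:00 am, 11:45 am-12:45 pm.
Together these are the periods covered by exactly one.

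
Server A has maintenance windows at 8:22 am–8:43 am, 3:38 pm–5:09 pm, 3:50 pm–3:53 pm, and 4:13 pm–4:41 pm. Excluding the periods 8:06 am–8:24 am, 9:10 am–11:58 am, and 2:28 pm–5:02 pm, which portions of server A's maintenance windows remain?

A, merged: 8:22 am-8:43 am, 3:38 pm-5:09 pm.
8:22 am-8:43 am with B removed leaves 8:24 am-8:43 am.
3:38 pm-5:09 pm with B removed leaves 5:02 pm-5:09 pm.

8:24 am-8:43 am, 5:02 pm-5:09 pm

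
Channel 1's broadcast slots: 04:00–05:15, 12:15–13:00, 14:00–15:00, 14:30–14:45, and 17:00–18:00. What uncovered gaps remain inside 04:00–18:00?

After merging, the occupied span is 04:00–05:15, 12:15–13:00, 14:00–15:00, 17:00–18:00.
Complement within 04:00–18:00: 05:15–12:15, 13:00–14:00, 15:00–17:00.

05:15–12:15, 13:00–14:00, 15:00–17:00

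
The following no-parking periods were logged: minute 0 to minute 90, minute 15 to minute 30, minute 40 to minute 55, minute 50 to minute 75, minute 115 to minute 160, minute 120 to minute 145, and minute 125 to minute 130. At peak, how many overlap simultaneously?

At minute 50, 3 of the intervals are simultaneously active.
No point has more.

3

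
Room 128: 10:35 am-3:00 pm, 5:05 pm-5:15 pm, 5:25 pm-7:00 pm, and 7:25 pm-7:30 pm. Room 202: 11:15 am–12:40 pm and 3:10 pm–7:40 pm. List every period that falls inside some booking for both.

10:35 am–3:00 pm ∩ B → 11:15 am–12:40 pm.
5:05 pm–5:15 pm ∩ B → 5:05 pm–5:15 pm.
5:25 pm–7:00 pm ∩ B → 5:25 pm–7:00 pm.
7:25 pm–7:30 pm ∩ B → 7:25 pm–7:30 pm.

11:15 am–12:40 pm, 5:05 pm–5:15 pm, 5:25 pm–7:00 pm, 7:25 pm–7:30 pm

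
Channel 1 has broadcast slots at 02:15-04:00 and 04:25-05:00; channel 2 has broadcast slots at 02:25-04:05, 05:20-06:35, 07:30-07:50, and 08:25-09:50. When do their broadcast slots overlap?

02:15–04:00 ∩ B → 02:25–04:00.
04:25–05:00 meets no B interval.

02:25–04:00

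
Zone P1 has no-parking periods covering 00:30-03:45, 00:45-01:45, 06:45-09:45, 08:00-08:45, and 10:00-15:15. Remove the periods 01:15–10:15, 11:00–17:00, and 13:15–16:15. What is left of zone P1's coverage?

00:30-01:15, 10:15-11:00

A, merged: 00:30-03:45, 06:45-09:45, 10:00-15:15.
B, merged: 01:15-10:15, 11:00-17:00.
00:30-03:45 \ B = 00:30-01:15.
06:45-09:45: entirely removed.
10:00-15:15 \ B = 10:15-11:00.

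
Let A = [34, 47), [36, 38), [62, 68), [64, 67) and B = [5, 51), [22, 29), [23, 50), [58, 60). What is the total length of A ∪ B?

54

A, merged: [34, 47), [62, 68).
B, merged: [5, 51), [58, 60).
A ∪ B = [5, 51), [58, 60), [62, 68).
Total: 46 + 2 + 6 = 54.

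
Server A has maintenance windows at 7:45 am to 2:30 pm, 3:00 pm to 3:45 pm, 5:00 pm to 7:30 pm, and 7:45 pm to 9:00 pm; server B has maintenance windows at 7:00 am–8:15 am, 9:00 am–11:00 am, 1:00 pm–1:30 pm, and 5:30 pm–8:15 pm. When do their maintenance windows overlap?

7:45 am–2:30 pm ∩ B → 7:45 am–8:15 am, 9:00 am–11:00 am, 1:00 pm–1:30 pm.
3:00 pm–3:45 pm meets no B interval.
5:00 pm–7:30 pm ∩ B → 5:30 pm–7:30 pm.
7:45 pm–9:00 pm ∩ B → 7:45 pm–8:15 pm.

7:45 am–8:15 am, 9:00 am–11:00 am, 1:00 pm–1:30 pm, 5:30 pm–7:30 pm, 7:45 pm–8:15 pm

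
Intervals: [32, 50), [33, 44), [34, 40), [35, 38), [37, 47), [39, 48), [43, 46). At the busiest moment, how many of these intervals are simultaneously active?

Walk the sorted start/end points keeping a running depth.
The depth first hits 5 at 37.

5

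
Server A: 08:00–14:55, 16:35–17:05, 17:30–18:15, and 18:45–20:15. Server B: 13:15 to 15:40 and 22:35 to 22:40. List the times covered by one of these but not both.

08:00–13:15, 14:55–15:40, 16:35–17:05, 17:30–18:15, 18:45–20:15, 22:35–22:40

Only in the first: 08:00–13:15, 16:35–17:05, 17:30–18:15, 18:45–20:15.
Only in the second: 14:55–15:40, 22:35–22:40.
Together these are the periods covered by exactly one.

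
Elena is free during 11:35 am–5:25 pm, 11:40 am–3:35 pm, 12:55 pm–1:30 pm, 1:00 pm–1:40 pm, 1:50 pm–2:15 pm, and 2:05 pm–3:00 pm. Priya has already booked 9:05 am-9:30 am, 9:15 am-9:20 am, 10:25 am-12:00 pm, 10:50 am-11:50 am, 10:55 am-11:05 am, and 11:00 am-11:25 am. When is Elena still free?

12:00 pm–5:25 pm

First set merges to 11:35 am–5:25 pm.
Second set merges to 9:05 am–9:30 am, 10:25 am–12:00 pm.
11:35 am–5:25 pm minus B → 12:00 pm–5:25 pm.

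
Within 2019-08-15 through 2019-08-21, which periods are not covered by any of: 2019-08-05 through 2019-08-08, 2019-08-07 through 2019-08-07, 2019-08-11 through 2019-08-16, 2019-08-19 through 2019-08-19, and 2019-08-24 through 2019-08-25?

2019-08-17 through 2019-08-18, 2019-08-20 through 2019-08-21

The merged coverage is 2019-08-05 through 2019-08-08, 2019-08-11 through 2019-08-16, 2019-08-19 through 2019-08-19, 2019-08-24 through 2019-08-25.
Complement within 2019-08-15 through 2019-08-21: 2019-08-17 through 2019-08-18, 2019-08-20 through 2019-08-21.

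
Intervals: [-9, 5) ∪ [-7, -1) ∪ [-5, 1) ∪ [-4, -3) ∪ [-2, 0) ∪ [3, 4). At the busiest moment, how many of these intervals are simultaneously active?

4

Sweep endpoints in order; track running count of active intervals.
Peak of 4 reached at -4.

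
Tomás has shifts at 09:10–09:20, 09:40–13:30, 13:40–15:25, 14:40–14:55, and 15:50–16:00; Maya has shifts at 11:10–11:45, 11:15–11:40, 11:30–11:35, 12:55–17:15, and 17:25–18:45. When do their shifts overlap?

A, merged: 09:10–09:20, 09:40–13:30, 13:40–15:25, 15:50–16:00.
B, merged: 11:10–11:45, 12:55–17:15, 17:25–18:45.
09:10–09:20 meets no B interval.
09:40–13:30 ∩ B → 11:10–11:45, 12:55–13:30.
13:40–15:25 ∩ B → 13:40–15:25.
15:50–16:00 ∩ B → 15:50–16:00.

11:10–11:45, 12:55–13:30, 13:40–15:25, 15:50–16:00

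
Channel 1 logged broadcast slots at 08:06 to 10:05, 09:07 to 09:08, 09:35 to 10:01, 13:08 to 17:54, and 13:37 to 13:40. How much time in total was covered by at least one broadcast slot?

6 h 45 min

Merged: 08:06–10:05, 13:08–17:54.
Lengths: 1 h 59 min + 4 h 46 min = 6 h 45 min.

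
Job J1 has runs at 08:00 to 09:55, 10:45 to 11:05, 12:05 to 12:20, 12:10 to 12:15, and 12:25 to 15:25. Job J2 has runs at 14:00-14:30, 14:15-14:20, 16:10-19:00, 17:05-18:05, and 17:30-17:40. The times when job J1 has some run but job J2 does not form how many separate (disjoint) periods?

5

First set merges to 08:00-09:55, 10:45-11:05, 12:05-12:20, 12:25-15:25.
Second set merges to 14:00-14:30, 16:10-19:00.
A \ B = 08:00-09:55, 10:45-11:05, 12:05-12:20, 12:25-14:00, 14:30-15:25.
That is 5 disjoint pieces.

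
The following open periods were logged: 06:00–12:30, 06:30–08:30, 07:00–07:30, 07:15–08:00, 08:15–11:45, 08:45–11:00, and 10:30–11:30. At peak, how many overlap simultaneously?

At 07:15, 4 of the intervals are simultaneously active.
No point has more.

4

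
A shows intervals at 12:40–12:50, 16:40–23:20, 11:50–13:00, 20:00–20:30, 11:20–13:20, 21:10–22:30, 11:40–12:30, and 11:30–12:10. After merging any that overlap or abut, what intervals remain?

11:20-13:20, 16:40-23:20

Sort by start: 11:20-13:20, 11:30-12:10, 11:40-12:30, 11:50-13:00, 12:40-12:50, 16:40-23:20, 20:00-20:30, 21:10-22:30.
11:30-12:10 overlaps/touches 11:20-13:20 → extend to 11:20-13:20.
11:40-12:30 overlaps/touches 11:20-13:20 → extend to 11:20-13:20.
11:50-13:00 overlaps/touches 11:20-13:20 → extend to 11:20-13:20.
12:40-12:50 overlaps/touches 11:20-13:20 → extend to 11:20-13:20.
16:40-23:20 is disjoint → start new block.
20:00-20:30 overlaps/touches 16:40-23:20 → extend to 16:40-23:20.
21:10-22:30 overlaps/touches 16:40-23:20 → extend to 16:40-23:20.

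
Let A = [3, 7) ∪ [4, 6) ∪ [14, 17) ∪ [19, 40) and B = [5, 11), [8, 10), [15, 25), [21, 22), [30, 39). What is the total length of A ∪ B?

Merge the first list: [3, 7), [14, 17), [19, 40).
Merge the second list: [5, 11), [15, 25), [30, 39).
A ∪ B = [3, 11), [14, 40).
Total: 8 + 26 = 34.

34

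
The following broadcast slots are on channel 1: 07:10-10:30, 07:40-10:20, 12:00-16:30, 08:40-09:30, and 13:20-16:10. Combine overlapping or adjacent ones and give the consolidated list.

Sort by start: 07:10-10:30, 07:40-10:20, 08:40-09:30, 12:00-16:30, 13:20-16:10.
07:40-10:20 overlaps/touches 07:10-10:30 → extend to 07:10-10:30.
08:40-09:30 overlaps/touches 07:10-10:30 → extend to 07:10-10:30.
12:00-16:30 is disjoint → start new block.
13:20-16:10 overlaps/touches 12:00-16:30 → extend to 12:00-16:30.

07:10-10:30, 12:00-16:30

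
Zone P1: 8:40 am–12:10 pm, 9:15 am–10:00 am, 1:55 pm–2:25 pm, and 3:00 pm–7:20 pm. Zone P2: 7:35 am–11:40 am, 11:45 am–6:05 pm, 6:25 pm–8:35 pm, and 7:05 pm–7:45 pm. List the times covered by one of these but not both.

A, merged: 8:40 am-12:10 pm, 1:55 pm-2:25 pm, 3:00 pm-7:20 pm.
B, merged: 7:35 am-11:40 am, 11:45 am-6:05 pm, 6:25 pm-8:35 pm.
A but not B: 11:40 am-11:45 am, 6:05 pm-6:25 pm.
B but not A: 7:35 am-8:40 am, 12:10 pm-1:55 pm, 2:25 pm-3:00 pm, 7:20 pm-8:35 pm.
Combining gives A △ B.

7:35 am-8:40 am, 11:40 am-11:45 am, 12:10 pm-1:55 pm, 2:25 pm-3:00 pm, 6:05 pm-6:25 pm, 7:20 pm-8:35 pm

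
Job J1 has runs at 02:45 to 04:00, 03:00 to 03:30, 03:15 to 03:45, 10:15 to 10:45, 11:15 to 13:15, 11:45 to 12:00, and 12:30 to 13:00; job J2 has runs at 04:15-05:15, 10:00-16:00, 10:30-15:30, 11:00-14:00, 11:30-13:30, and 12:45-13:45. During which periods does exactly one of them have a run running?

A, merged: 02:45–04:00, 10:15–10:45, 11:15–13:15.
B, merged: 04:15–05:15, 10:00–16:00.
A but not B: 02:45–04:00.
B but not A: 04:15–05:15, 10:00–10:15, 10:45–11:15, 13:15–16:00.
Combining gives A △ B.

02:45–04:00, 04:15–05:15, 10:00–10:15, 10:45–11:15, 13:15–16:00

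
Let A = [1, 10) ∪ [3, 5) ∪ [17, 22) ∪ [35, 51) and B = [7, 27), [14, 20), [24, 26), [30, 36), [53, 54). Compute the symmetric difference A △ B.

Merge the first list: [1, 10), [17, 22), [35, 51).
Merge the second list: [7, 27), [30, 36), [53, 54).
A \ B = [1, 7), [36, 51).
B \ A = [10, 17), [22, 27), [30, 35), [53, 54).
Union of the two gives the symmetric difference.

[1, 7) ∪ [10, 17) ∪ [22, 27) ∪ [30, 35) ∪ [36, 51) ∪ [53, 54)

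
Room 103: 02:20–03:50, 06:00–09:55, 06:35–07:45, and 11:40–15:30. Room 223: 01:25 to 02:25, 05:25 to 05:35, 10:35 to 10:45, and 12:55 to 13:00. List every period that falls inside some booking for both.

Merge the first list: 02:20-03:50, 06:00-09:55, 11:40-15:30.
02:20-03:50 ∩ B → 02:20-02:25.
06:00-09:55 meets no B interval.
11:40-15:30 ∩ B → 12:55-13:00.

02:20-02:25, 12:55-13:00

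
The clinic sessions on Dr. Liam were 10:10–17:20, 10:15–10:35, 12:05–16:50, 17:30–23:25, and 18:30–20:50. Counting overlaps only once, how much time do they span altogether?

Merged: 10:10–17:20, 17:30–23:25.
Lengths: 7 h 10 min + 5 h 55 min = 13 h 5 min.

13 h 5 min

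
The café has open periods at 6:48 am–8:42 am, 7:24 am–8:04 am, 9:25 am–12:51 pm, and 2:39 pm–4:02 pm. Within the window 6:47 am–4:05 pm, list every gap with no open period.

6:47 am-6:48 am, 8:42 am-9:25 am, 12:51 pm-2:39 pm, 4:02 pm-4:05 pm

Covered (merged): 6:48 am-8:42 am, 9:25 am-12:51 pm, 2:39 pm-4:02 pm.
Gaps within 6:47 am-4:05 pm: 6:47 am-6:48 am, 8:42 am-9:25 am, 12:51 pm-2:39 pm, 4:02 pm-4:05 pm.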